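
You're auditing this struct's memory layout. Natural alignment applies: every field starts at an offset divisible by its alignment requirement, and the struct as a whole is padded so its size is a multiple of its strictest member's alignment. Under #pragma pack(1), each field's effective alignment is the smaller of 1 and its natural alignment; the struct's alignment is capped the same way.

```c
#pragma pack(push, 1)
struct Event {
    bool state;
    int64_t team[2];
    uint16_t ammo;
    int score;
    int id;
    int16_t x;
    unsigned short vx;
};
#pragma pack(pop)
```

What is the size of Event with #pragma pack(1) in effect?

0..1  state  (1B, 1-aligned)
1..17  team  (16B, 1-aligned)
17..19  ammo  (2B, 1-aligned)
19..23  score  (4B, 1-aligned)
23..27  id  (4B, 1-aligned)
27..29  x  (2B, 1-aligned)
29..31  vx  (2B, 1-aligned)
sizeof = 31, alignof = 1

31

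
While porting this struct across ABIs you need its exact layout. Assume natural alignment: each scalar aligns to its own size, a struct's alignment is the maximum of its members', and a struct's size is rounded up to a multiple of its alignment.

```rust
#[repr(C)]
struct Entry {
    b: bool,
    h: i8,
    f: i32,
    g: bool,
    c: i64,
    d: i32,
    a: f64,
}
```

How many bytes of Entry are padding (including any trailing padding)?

0..1  b  (1B, 1-aligned)
1..2  h  (1B, 1-aligned)
2..4  -- padding (2B)
4..8  f  (4B, 4-aligned)
8..9  g  (1B, 1-aligned)
9..16  -- padding (7B)
16..24  c  (8B, 8-aligned)
24..28  d  (4B, 4-aligned)
28..32  -- padding (4B)
32..40  a  (8B, 8-aligned)
sizeof = 40, alignof = 8
data bytes 27, size 40 → padding 13

13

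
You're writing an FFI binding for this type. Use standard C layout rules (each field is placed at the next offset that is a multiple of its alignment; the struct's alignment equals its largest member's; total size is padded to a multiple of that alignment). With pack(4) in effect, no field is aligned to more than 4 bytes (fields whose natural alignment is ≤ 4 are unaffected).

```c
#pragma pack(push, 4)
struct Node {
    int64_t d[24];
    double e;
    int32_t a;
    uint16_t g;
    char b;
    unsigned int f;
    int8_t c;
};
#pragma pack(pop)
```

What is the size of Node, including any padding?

216 bytes

d at 0 (size 192, align 4) → ends 192
e at 192 (size 8, align 4) → ends 200
a at 200 (size 4, align 4) → ends 204
g at 204 (size 2, align 2) → ends 206
b at 206 (size 1, align 1) → ends 207
pad 1 to align 4 for f
f at 208 (size 4, align 4) → ends 212
c at 212 (size 1, align 1) → ends 213
tail pad 3 to reach multiple of 4
total 216 bytes, alignment 4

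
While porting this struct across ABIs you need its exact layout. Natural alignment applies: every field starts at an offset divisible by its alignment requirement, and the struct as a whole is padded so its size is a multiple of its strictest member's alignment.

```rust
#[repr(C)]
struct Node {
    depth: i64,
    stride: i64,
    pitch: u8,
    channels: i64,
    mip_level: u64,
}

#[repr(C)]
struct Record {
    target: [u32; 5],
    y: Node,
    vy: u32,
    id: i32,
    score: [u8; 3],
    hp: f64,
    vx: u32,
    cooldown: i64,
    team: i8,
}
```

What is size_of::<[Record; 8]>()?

Node: depth at 0 (size 8, align 8) → ends 8; stride at 8 (size 8, align 8) → ends 16; pitch at 16 (size 1, align 1) → ends 17; pad 7 to align 8 for channels; channels at 24 (size 8, align 8) → ends 32; mip_level at 32 (size 8, align 8) → ends 40; total 40 bytes, alignment 8
target at 0 (size 20, align 4) → ends 20
pad 4 to align 8 for y
y at 24 (size 40, align 8) → ends 64
vy at 64 (size 4, align 4) → ends 68
id at 68 (size 4, align 4) → ends 72
score at 72 (size 3, align 1) → ends 75
pad 5 to align 8 for hp
hp at 80 (size 8, align 8) → ends 88
vx at 88 (size 4, align 4) → ends 92
pad 4 to align 8 for cooldown
cooldown at 96 (size 8, align 8) → ends 104
team at 104 (size 1, align 1) → ends 105
tail pad 7 to reach multiple of 8
total 112 bytes, alignment 8
array of 8: 8 × 112 = 896

896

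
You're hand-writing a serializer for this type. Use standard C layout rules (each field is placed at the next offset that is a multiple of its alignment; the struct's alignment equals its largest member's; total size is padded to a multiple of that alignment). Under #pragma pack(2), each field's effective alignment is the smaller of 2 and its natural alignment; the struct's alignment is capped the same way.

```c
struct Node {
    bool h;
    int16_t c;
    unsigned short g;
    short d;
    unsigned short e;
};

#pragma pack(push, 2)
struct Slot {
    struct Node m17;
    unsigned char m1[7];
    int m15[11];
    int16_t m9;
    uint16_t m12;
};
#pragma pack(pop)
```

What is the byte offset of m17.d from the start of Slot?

6

Node: h at 0 (size 1, align 1) → ends 1; pad 1 to align 2 for c; c at 2 (size 2, align 2) → ends 4; g at 4 (size 2, align 2) → ends 6; d at 6 (size 2, align 2) → ends 8; e at 8 (size 2, align 2) → ends 10; total 10 bytes, alignment 2
m17 at 0 (size 10, align 2) → ends 10
within Node: d at 6
0 + 6 = 6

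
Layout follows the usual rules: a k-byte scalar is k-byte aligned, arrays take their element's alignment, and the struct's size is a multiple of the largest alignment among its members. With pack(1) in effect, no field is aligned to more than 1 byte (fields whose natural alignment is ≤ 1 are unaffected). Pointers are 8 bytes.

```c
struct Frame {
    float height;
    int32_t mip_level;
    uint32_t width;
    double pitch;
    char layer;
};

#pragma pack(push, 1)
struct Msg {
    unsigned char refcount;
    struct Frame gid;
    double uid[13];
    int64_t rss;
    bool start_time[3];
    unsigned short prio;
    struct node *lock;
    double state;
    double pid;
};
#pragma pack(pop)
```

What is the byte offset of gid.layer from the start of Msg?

25

Frame: 0..4  height  (4B, 4-aligned); 4..8  mip_level  (4B, 4-aligned); 8..12  width  (4B, 4-aligned); 12..16  -- padding (4B); 16..24  pitch  (8B, 8-aligned); 24..25  layer  (1B, 1-aligned); 25..32  -- tail padding (7B); sizeof = 32, alignof = 8
0..1  refcount  (1B, 1-aligned)
1..33  gid  (32B, 1-aligned)
within Frame: layer at 24
1 + 24 = 25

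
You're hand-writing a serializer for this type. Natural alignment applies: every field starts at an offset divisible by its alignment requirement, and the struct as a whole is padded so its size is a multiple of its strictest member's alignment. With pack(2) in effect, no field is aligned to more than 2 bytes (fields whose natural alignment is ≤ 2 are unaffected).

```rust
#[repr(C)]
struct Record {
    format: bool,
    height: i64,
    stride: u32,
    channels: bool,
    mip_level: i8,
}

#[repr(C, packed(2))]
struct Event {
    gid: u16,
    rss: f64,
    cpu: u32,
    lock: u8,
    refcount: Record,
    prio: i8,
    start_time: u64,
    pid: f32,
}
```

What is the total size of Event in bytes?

54

Record: @0: format [1B, align 1] → 1; +7 pad (align 8); @8: height [8B, align 8] → 16; @16: stride [4B, align 4] → 20; @20: channels [1B, align 1] → 21; @21: mip_level [1B, align 1] → 22; +2 tail pad (align 8); size 24, align 8
@0: gid [2B, align 2] → 2
@2: rss [8B, align 2] → 10
@10: cpu [4B, align 2] → 14
@14: lock [1B, align 1] → 15
+1 pad (align 2)
@16: refcount [24B, align 2] → 40
@40: prio [1B, align 1] → 41
+1 pad (align 2)
@42: start_time [8B, align 2] → 50
@50: pid [4B, align 2] → 54
size 54, align 2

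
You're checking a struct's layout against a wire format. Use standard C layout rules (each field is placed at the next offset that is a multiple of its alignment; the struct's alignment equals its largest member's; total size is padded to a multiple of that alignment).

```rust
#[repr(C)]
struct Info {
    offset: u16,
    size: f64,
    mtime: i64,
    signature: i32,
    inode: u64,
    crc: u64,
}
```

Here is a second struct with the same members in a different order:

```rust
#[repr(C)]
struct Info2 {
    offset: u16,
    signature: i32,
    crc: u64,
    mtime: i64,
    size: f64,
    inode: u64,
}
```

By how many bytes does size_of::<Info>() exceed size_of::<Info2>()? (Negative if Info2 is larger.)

offset at 0 (size 2, align 2) → ends 2
pad 6 to align 8 for size
size at 8 (size 8, align 8) → ends 16
mtime at 16 (size 8, align 8) → ends 24
signature at 24 (size 4, align 4) → ends 28
pad 4 to align 8 for inode
inode at 32 (size 8, align 8) → ends 40
crc at 40 (size 8, align 8) → ends 48
total 48 bytes, alignment 8
— Info2 —
offset at 0 (size 2, align 2) → ends 2
pad 2 to align 4 for signature
signature at 4 (size 4, align 4) → ends 8
crc at 8 (size 8, align 8) → ends 16
mtime at 16 (size 8, align 8) → ends 24
size at 24 (size 8, align 8) → ends 32
inode at 32 (size 8, align 8) → ends 40
total 40 bytes, alignment 8
48 − 40 = 8

8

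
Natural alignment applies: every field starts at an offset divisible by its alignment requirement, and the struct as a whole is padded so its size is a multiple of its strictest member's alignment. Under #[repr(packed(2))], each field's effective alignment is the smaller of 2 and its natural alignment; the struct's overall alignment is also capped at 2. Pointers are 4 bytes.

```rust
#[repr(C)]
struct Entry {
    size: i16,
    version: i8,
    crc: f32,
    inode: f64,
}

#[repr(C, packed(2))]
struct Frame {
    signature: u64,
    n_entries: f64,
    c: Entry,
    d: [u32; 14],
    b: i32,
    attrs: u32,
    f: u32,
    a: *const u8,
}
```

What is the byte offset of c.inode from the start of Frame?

24

Entry: @0: size [2B, align 2] → 2; @2: version [1B, align 1] → 3; +1 pad (align 4); @4: crc [4B, align 4] → 8; @8: inode [8B, align 8] → 16; size 16, align 8
@0: signature [8B, align 2] → 8
@8: n_entries [8B, align 2] → 16
@16: c [16B, align 2] → 32
within Entry: inode at 8
16 + 8 = 24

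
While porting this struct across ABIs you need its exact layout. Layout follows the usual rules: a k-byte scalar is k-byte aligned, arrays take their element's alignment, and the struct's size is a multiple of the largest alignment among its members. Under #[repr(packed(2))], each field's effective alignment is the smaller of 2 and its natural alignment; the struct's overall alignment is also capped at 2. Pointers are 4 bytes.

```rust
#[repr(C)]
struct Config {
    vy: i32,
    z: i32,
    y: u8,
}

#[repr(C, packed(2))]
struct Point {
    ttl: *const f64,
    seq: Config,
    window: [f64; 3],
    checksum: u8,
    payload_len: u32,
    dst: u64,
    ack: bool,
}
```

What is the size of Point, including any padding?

56 bytes

Config: vy at 0 (size 4, align 4) → ends 4; z at 4 (size 4, align 4) → ends 8; y at 8 (size 1, align 1) → ends 9; tail pad 3 to reach multiple of 4; total 12 bytes, alignment 4
ttl at 0 (size 4, align 2) → ends 4
seq at 4 (size 12, align 2) → ends 16
window at 16 (size 24, align 2) → ends 40
checksum at 40 (size 1, align 1) → ends 41
pad 1 to align 2 for payload_len
payload_len at 42 (size 4, align 2) → ends 46
dst at 46 (size 8, align 2) → ends 54
ack at 54 (size 1, align 1) → ends 55
tail pad 1 to reach multiple of 2
total 56 bytes, alignment 2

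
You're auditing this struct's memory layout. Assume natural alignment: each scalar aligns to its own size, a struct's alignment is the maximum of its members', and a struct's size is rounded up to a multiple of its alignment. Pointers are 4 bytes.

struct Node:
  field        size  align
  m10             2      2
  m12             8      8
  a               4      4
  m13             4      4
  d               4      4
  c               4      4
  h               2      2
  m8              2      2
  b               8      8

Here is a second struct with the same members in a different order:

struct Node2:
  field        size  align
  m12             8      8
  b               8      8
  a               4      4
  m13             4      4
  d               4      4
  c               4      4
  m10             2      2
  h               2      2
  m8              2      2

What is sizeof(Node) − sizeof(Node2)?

8

0..2  m10  (2B, 2-aligned)
2..8  -- padding (6B)
8..16  m12  (8B, 8-aligned)
16..20  a  (4B, 4-aligned)
20..24  m13  (4B, 4-aligned)
24..28  d  (4B, 4-aligned)
28..32  c  (4B, 4-aligned)
32..34  h  (2B, 2-aligned)
34..36  m8  (2B, 2-aligned)
36..40  -- padding (4B)
40..48  b  (8B, 8-aligned)
sizeof = 48, alignof = 8
— Node2 —
0..8  m12  (8B, 8-aligned)
8..16  b  (8B, 8-aligned)
16..20  a  (4B, 4-aligned)
20..24  m13  (4B, 4-aligned)
24..28  d  (4B, 4-aligned)
28..32  c  (4B, 4-aligned)
32..34  m10  (2B, 2-aligned)
34..36  h  (2B, 2-aligned)
36..38  m8  (2B, 2-aligned)
38..40  -- tail padding (2B)
sizeof = 40, alignof = 8
48 − 40 = 8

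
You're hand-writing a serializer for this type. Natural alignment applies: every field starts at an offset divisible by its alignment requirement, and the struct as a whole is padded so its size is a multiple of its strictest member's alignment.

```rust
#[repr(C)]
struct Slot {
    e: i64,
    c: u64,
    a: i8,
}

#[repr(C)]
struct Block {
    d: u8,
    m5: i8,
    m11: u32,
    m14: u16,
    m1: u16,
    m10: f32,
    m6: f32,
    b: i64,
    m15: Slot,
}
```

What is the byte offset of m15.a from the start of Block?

48

Slot: e at 0 (size 8, align 8) → ends 8; c at 8 (size 8, align 8) → ends 16; a at 16 (size 1, align 1) → ends 17; tail pad 7 to reach multiple of 8; total 24 bytes, alignment 8
d at 0 (size 1, align 1) → ends 1
m5 at 1 (size 1, align 1) → ends 2
pad 2 to align 4 for m11
m11 at 4 (size 4, align 4) → ends 8
m14 at 8 (size 2, align 2) → ends 10
m1 at 10 (size 2, align 2) → ends 12
m10 at 12 (size 4, align 4) → ends 16
m6 at 16 (size 4, align 4) → ends 20
pad 4 to align 8 for b
b at 24 (size 8, align 8) → ends 32
m15 at 32 (size 24, align 8) → ends 56
within Slot: a at 16
32 + 16 = 48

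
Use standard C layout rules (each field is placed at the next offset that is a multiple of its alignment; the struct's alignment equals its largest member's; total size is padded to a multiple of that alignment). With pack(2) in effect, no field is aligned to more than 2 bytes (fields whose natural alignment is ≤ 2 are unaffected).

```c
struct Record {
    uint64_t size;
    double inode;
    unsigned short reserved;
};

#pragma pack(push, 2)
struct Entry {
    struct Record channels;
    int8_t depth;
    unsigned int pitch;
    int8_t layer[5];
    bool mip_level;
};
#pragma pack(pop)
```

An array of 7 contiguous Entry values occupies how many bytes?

252

Record: @0: size [8B, align 8] → 8; @8: inode [8B, align 8] → 16; @16: reserved [2B, align 2] → 18; +6 tail pad (align 8); size 24, align 8
@0: channels [24B, align 2] → 24
@24: depth [1B, align 1] → 25
+1 pad (align 2)
@26: pitch [4B, align 2] → 30
@30: layer [5B, align 1] → 35
@35: mip_level [1B, align 1] → 36
size 36, align 2
array of 7: 7 × 36 = 252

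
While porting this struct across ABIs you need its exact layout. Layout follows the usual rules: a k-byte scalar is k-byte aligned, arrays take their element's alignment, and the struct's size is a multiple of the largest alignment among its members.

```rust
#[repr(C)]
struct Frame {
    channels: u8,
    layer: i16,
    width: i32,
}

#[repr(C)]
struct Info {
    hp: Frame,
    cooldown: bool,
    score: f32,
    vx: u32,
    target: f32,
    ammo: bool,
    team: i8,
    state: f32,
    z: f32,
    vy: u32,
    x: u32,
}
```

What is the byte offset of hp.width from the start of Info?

Frame: 0..1  channels  (1B, 1-aligned); 1..2  -- padding (1B); 2..4  layer  (2B, 2-aligned); 4..8  width  (4B, 4-aligned); sizeof = 8, alignof = 4
0..8  hp  (8B, 4-aligned)
within Frame: width at 4
0 + 4 = 4

4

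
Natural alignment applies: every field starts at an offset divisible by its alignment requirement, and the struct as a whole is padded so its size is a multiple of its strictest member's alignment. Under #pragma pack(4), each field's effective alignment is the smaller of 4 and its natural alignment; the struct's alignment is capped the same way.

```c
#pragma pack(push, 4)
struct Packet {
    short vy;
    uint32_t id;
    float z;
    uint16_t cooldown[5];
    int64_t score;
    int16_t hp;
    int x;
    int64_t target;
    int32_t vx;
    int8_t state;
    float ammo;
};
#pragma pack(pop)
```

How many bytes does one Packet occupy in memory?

60

0..2  vy  (2B, 2-aligned)
2..4  -- padding (2B)
4..8  id  (4B, 4-aligned)
8..12  z  (4B, 4-aligned)
12..22  cooldown  (10B, 2-aligned)
22..24  -- padding (2B)
24..32  score  (8B, 4-aligned)
32..34  hp  (2B, 2-aligned)
34..36  -- padding (2B)
36..40  x  (4B, 4-aligned)
40..48  target  (8B, 4-aligned)
48..52  vx  (4B, 4-aligned)
52..53  state  (1B, 1-aligned)
53..56  -- padding (3B)
56..60  ammo  (4B, 4-aligned)
sizeof = 60, alignof = 4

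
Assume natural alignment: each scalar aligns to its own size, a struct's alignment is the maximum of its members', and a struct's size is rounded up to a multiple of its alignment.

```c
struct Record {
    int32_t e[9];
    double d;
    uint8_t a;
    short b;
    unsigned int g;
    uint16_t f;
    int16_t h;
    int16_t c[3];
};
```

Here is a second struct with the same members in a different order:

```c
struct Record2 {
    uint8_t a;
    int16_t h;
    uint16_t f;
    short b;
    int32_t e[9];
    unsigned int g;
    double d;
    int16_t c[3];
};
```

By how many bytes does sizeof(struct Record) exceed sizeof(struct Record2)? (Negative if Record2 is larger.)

0..36  e  (36B, 4-aligned)
36..40  -- padding (4B)
40..48  d  (8B, 8-aligned)
48..49  a  (1B, 1-aligned)
49..50  -- padding (1B)
50..52  b  (2B, 2-aligned)
52..56  g  (4B, 4-aligned)
56..58  f  (2B, 2-aligned)
58..60  h  (2B, 2-aligned)
60..66  c  (6B, 2-aligned)
66..72  -- tail padding (6B)
sizeof = 72, alignof = 8
— Record2 —
0..1  a  (1B, 1-aligned)
1..2  -- padding (1B)
2..4  h  (2B, 2-aligned)
4..6  f  (2B, 2-aligned)
6..8  b  (2B, 2-aligned)
8..44  e  (36B, 4-aligned)
44..48  g  (4B, 4-aligned)
48..56  d  (8B, 8-aligned)
56..62  c  (6B, 2-aligned)
62..64  -- tail padding (2B)
sizeof = 64, alignof = 8
72 − 64 = 8

8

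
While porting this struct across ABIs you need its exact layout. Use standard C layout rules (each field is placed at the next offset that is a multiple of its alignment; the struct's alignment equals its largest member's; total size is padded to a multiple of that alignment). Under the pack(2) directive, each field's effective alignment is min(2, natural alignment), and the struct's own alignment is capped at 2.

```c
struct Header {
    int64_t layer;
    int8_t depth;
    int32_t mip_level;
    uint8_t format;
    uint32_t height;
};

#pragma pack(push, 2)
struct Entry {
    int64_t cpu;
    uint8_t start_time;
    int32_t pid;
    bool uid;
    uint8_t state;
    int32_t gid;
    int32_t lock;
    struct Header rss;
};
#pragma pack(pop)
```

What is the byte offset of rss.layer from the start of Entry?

24

Header: layer at 0 (size 8, align 8) → ends 8; depth at 8 (size 1, align 1) → ends 9; pad 3 to align 4 for mip_level; mip_level at 12 (size 4, align 4) → ends 16; format at 16 (size 1, align 1) → ends 17; pad 3 to align 4 for height; height at 20 (size 4, align 4) → ends 24; total 24 bytes, alignment 8
cpu at 0 (size 8, align 2) → ends 8
start_time at 8 (size 1, align 1) → ends 9
pad 1 to align 2 for pid
pid at 10 (size 4, align 2) → ends 14
uid at 14 (size 1, align 1) → ends 15
state at 15 (size 1, align 1) → ends 16
gid at 16 (size 4, align 2) → ends 20
lock at 20 (size 4, align 2) → ends 24
rss at 24 (size 24, align 2) → ends 48
within Header: layer at 0
24 + 0 = 24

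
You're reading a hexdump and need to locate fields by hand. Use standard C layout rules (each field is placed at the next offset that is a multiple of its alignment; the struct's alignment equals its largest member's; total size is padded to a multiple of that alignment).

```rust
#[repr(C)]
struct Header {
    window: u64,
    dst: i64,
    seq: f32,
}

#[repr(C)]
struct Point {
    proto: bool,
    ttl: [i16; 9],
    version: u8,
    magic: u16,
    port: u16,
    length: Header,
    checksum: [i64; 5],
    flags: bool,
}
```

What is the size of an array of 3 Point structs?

312

Header: @0: window [8B, align 8] → 8; @8: dst [8B, align 8] → 16; @16: seq [4B, align 4] → 20; +4 tail pad (align 8); size 24, align 8
@0: proto [1B, align 1] → 1
+1 pad (align 2)
@2: ttl [18B, align 2] → 20
@20: version [1B, align 1] → 21
+1 pad (align 2)
@22: magic [2B, align 2] → 24
@24: port [2B, align 2] → 26
+6 pad (align 8)
@32: length [24B, align 8] → 56
@56: checksum [40B, align 8] → 96
@96: flags [1B, align 1] → 97
+7 tail pad (align 8)
size 104, align 8
array of 3: 3 × 104 = 312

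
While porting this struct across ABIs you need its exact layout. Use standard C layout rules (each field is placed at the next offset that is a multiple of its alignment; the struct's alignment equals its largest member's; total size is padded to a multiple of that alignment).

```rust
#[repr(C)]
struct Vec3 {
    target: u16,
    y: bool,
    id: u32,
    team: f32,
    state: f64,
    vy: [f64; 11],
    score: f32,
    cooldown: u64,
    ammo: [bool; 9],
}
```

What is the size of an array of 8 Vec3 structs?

0..2  target  (2B, 2-aligned)
2..3  y  (1B, 1-aligned)
3..4  -- padding (1B)
4..8  id  (4B, 4-aligned)
8..12  team  (4B, 4-aligned)
12..16  -- padding (4B)
16..24  state  (8B, 8-aligned)
24..112  vy  (88B, 8-aligned)
112..116  score  (4B, 4-aligned)
116..120  -- padding (4B)
120..128  cooldown  (8B, 8-aligned)
128..137  ammo  (9B, 1-aligned)
137..144  -- tail padding (7B)
sizeof = 144, alignof = 8
array of 8: 8 × 144 = 1152

1152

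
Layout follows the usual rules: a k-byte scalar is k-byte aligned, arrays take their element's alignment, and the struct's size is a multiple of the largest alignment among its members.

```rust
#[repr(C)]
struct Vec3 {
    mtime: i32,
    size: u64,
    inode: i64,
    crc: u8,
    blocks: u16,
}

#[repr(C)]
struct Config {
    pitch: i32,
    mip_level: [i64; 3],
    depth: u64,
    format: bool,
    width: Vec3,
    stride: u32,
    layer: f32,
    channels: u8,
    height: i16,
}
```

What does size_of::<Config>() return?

Vec3: 0..4  mtime  (4B, 4-aligned); 4..8  -- padding (4B); 8..16  size  (8B, 8-aligned); 16..24  inode  (8B, 8-aligned); 24..25  crc  (1B, 1-aligned); 25..26  -- padding (1B); 26..28  blocks  (2B, 2-aligned); 28..32  -- tail padding (4B); sizeof = 32, alignof = 8
0..4  pitch  (4B, 4-aligned)
4..8  -- padding (4B)
8..32  mip_level  (24B, 8-aligned)
32..40  depth  (8B, 8-aligned)
40..41  format  (1B, 1-aligned)
41..48  -- padding (7B)
48..80  width  (32B, 8-aligned)
80..84  stride  (4B, 4-aligned)
84..88  layer  (4B, 4-aligned)
88..89  channels  (1B, 1-aligned)
89..90  -- padding (1B)
90..92  height  (2B, 2-aligned)
92..96  -- tail padding (4B)
sizeof = 96, alignof = 8

96 bytes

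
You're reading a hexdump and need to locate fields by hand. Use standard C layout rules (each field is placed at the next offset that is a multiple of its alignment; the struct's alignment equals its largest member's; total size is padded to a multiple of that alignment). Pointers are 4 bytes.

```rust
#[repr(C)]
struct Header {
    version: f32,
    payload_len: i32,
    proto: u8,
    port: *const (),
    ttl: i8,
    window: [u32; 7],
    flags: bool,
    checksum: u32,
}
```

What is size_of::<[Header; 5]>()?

@0: version [4B, align 4] → 4
@4: payload_len [4B, align 4] → 8
@8: proto [1B, align 1] → 9
+3 pad (align 4)
@12: port [4B, align 4] → 16
@16: ttl [1B, align 1] → 17
+3 pad (align 4)
@20: window [28B, align 4] → 48
@48: flags [1B, align 1] → 49
+3 pad (align 4)
@52: checksum [4B, align 4] → 56
size 56, align 4
array of 5: 5 × 56 = 280

280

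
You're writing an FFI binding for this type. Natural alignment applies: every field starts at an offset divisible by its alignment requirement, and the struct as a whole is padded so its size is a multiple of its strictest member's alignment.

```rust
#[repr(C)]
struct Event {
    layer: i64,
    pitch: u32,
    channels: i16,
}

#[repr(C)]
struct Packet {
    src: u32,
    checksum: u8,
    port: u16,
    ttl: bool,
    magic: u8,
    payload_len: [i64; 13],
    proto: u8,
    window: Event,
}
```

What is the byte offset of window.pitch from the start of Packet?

Event: 0..8  layer  (8B, 8-aligned); 8..12  pitch  (4B, 4-aligned); 12..14  channels  (2B, 2-aligned); 14..16  -- tail padding (2B); sizeof = 16, alignof = 8
0..4  src  (4B, 4-aligned)
4..5  checksum  (1B, 1-aligned)
5..6  -- padding (1B)
6..8  port  (2B, 2-aligned)
8..9  ttl  (1B, 1-aligned)
9..10  magic  (1B, 1-aligned)
10..16  -- padding (6B)
16..120  payload_len  (104B, 8-aligned)
120..121  proto  (1B, 1-aligned)
121..128  -- padding (7B)
128..144  window  (16B, 8-aligned)
within Event: pitch at 8
128 + 8 = 136

136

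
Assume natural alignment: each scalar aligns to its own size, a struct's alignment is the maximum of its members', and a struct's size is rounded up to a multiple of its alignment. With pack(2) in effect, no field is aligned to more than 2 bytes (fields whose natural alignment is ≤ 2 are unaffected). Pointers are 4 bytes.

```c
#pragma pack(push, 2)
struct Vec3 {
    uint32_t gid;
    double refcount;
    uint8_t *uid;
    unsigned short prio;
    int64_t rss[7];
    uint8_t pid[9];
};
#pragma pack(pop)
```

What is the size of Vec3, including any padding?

84 bytes

@0: gid [4B, align 2] → 4
@4: refcount [8B, align 2] → 12
@12: uid [4B, align 2] → 16
@16: prio [2B, align 2] → 18
@18: rss [56B, align 2] → 74
@74: pid [9B, align 1] → 83
+1 tail pad (align 2)
size 84, align 2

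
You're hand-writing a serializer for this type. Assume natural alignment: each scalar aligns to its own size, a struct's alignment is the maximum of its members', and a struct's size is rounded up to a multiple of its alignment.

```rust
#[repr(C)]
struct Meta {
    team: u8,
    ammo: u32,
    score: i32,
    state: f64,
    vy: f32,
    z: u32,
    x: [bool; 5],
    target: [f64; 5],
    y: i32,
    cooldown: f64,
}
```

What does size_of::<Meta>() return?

96 bytes

@0: team [1B, align 1] → 1
+3 pad (align 4)
@4: ammo [4B, align 4] → 8
@8: score [4B, align 4] → 12
+4 pad (align 8)
@16: state [8B, align 8] → 24
@24: vy [4B, align 4] → 28
@28: z [4B, align 4] → 32
@32: x [5B, align 1] → 37
+3 pad (align 8)
@40: target [40B, align 8] → 80
@80: y [4B, align 4] → 84
+4 pad (align 8)
@88: cooldown [8B, align 8] → 96
size 96, align 8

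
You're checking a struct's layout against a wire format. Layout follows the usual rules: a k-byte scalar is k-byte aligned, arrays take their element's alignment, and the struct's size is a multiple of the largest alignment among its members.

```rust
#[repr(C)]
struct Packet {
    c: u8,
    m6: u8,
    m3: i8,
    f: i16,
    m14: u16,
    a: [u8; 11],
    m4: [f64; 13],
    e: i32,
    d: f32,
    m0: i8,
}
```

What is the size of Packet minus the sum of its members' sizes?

13

0..1  c  (1B, 1-aligned)
1..2  m6  (1B, 1-aligned)
2..3  m3  (1B, 1-aligned)
3..4  -- padding (1B)
4..6  f  (2B, 2-aligned)
6..8  m14  (2B, 2-aligned)
8..19  a  (11B, 1-aligned)
19..24  -- padding (5B)
24..128  m4  (104B, 8-aligned)
128..132  e  (4B, 4-aligned)
132..136  d  (4B, 4-aligned)
136..137  m0  (1B, 1-aligned)
137..144  -- tail padding (7B)
sizeof = 144, alignof = 8
data bytes 131, size 144 → padding 13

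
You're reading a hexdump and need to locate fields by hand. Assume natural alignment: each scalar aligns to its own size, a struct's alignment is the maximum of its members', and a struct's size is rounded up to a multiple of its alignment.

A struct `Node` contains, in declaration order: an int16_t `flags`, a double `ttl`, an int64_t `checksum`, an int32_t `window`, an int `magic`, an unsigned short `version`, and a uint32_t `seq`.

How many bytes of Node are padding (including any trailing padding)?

8

0..2  flags  (2B, 2-aligned)
2..8  -- padding (6B)
8..16  ttl  (8B, 8-aligned)
16..24  checksum  (8B, 8-aligned)
24..28  window  (4B, 4-aligned)
28..32  magic  (4B, 4-aligned)
32..34  version  (2B, 2-aligned)
34..36  -- padding (2B)
36..40  seq  (4B, 4-aligned)
sizeof = 40, alignof = 8
data bytes 32, size 40 → padding 8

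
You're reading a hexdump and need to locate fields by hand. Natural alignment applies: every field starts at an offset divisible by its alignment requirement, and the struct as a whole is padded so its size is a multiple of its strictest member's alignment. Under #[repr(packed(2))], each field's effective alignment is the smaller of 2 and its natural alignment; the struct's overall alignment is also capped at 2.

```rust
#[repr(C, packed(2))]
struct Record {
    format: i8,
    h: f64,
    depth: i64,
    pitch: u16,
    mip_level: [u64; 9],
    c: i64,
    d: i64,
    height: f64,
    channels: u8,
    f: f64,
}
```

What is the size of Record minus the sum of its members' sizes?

0..1  format  (1B, 1-aligned)
1..2  -- padding (1B)
2..10  h  (8B, 2-aligned)
10..18  depth  (8B, 2-aligned)
18..20  pitch  (2B, 2-aligned)
20..92  mip_level  (72B, 2-aligned)
92..100  c  (8B, 2-aligned)
100..108  d  (8B, 2-aligned)
108..116  height  (8B, 2-aligned)
116..117  channels  (1B, 1-aligned)
117..118  -- padding (1B)
118..126  f  (8B, 2-aligned)
sizeof = 126, alignof = 2
data bytes 124, size 126 → padding 2

2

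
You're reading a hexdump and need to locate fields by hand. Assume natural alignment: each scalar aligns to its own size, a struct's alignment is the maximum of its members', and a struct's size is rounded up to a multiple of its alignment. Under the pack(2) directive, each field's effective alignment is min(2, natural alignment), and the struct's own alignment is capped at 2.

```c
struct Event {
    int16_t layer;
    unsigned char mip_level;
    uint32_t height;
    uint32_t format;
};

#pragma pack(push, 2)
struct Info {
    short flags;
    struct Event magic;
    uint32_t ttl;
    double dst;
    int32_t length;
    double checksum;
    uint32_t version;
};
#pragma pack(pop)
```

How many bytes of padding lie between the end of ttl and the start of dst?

Event: layer at 0 (size 2, align 2) → ends 2; mip_level at 2 (size 1, align 1) → ends 3; pad 1 to align 4 for height; height at 4 (size 4, align 4) → ends 8; format at 8 (size 4, align 4) → ends 12; total 12 bytes, alignment 4
flags at 0 (size 2, align 2) → ends 2
magic at 2 (size 12, align 2) → ends 14
ttl at 14 (size 4, align 2) → ends 18
dst at 18 (size 8, align 2) → ends 26

0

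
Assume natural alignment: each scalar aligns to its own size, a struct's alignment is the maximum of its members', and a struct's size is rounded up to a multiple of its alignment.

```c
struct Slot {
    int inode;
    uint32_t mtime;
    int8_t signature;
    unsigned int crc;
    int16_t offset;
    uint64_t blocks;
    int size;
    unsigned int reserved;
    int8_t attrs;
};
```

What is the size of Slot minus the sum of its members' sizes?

16

@0: inode [4B, align 4] → 4
@4: mtime [4B, align 4] → 8
@8: signature [1B, align 1] → 9
+3 pad (align 4)
@12: crc [4B, align 4] → 16
@16: offset [2B, align 2] → 18
+6 pad (align 8)
@24: blocks [8B, align 8] → 32
@32: size [4B, align 4] → 36
@36: reserved [4B, align 4] → 40
@40: attrs [1B, align 1] → 41
+7 tail pad (align 8)
size 48, align 8
data bytes 32, size 48 → padding 16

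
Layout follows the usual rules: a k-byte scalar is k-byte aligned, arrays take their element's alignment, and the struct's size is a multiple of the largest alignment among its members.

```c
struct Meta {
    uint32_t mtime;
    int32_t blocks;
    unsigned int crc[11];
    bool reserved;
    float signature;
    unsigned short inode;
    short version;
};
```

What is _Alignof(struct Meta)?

member alignments: mtime=4, blocks=4, crc=4, reserved=1, signature=4, inode=2, version=2
max = 4

4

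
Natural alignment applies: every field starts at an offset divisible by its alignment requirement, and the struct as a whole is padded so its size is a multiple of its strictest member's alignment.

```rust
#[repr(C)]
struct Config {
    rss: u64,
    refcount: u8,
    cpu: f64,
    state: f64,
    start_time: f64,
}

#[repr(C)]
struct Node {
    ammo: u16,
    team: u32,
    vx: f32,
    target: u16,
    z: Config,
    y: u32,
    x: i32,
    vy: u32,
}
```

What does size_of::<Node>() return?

Config: rss at 0 (size 8, align 8) → ends 8; refcount at 8 (size 1, align 1) → ends 9; pad 7 to align 8 for cpu; cpu at 16 (size 8, align 8) → ends 24; state at 24 (size 8, align 8) → ends 32; start_time at 32 (size 8, align 8) → ends 40; total 40 bytes, alignment 8
ammo at 0 (size 2, align 2) → ends 2
pad 2 to align 4 for team
team at 4 (size 4, align 4) → ends 8
vx at 8 (size 4, align 4) → ends 12
target at 12 (size 2, align 2) → ends 14
pad 2 to align 8 for z
z at 16 (size 40, align 8) → ends 56
y at 56 (size 4, align 4) → ends 60
x at 60 (size 4, align 4) → ends 64
vy at 64 (size 4, align 4) → ends 68
tail pad 4 to reach multiple of 8
total 72 bytes, alignment 8

72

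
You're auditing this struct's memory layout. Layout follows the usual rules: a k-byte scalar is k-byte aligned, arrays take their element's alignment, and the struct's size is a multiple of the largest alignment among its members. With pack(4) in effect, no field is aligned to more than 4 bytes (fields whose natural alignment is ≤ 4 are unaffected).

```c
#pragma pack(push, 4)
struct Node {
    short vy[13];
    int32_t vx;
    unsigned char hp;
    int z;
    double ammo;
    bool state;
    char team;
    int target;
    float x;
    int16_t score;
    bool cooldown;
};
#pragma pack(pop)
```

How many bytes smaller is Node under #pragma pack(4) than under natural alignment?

natural layout:
  vy at 0 (size 26, align 2) → ends 26
  pad 2 to align 4 for vx
  vx at 28 (size 4, align 4) → ends 32
  hp at 32 (size 1, align 1) → ends 33
  pad 3 to align 4 for z
  z at 36 (size 4, align 4) → ends 40
  ammo at 40 (size 8, align 8) → ends 48
  state at 48 (size 1, align 1) → ends 49
  team at 49 (size 1, align 1) → ends 50
  pad 2 to align 4 for target
  target at 52 (size 4, align 4) → ends 56
  x at 56 (size 4, align 4) → ends 60
  score at 60 (size 2, align 2) → ends 62
  cooldown at 62 (size 1, align 1) → ends 63
  tail pad 1 to reach multiple of 8
  total 64 bytes, alignment 8
packed(4) layout:
  vy at 0 (size 26, align 2) → ends 26
  pad 2 to align 4 for vx
  vx at 28 (size 4, align 4) → ends 32
  hp at 32 (size 1, align 1) → ends 33
  pad 3 to align 4 for z
  z at 36 (size 4, align 4) → ends 40
  ammo at 40 (size 8, align 4) → ends 48
  state at 48 (size 1, align 1) → ends 49
  team at 49 (size 1, align 1) → ends 50
  pad 2 to align 4 for target
  target at 52 (size 4, align 4) → ends 56
  x at 56 (size 4, align 4) → ends 60
  score at 60 (size 2, align 2) → ends 62
  cooldown at 62 (size 1, align 1) → ends 63
  tail pad 1 to reach multiple of 4
  total 64 bytes, alignment 4
64 − 64 = 0

0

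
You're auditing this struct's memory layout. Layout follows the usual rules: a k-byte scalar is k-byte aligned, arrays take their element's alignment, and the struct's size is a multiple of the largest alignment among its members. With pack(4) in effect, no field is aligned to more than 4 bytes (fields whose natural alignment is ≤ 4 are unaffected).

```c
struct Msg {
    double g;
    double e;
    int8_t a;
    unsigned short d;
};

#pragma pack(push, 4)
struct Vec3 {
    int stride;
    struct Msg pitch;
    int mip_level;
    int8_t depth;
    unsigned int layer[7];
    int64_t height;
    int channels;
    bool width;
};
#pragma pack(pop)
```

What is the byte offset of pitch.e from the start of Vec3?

12

Msg: @0: g [8B, align 8] → 8; @8: e [8B, align 8] → 16; @16: a [1B, align 1] → 17; +1 pad (align 2); @18: d [2B, align 2] → 20; +4 tail pad (align 8); size 24, align 8
@0: stride [4B, align 4] → 4
@4: pitch [24B, align 4] → 28
within Msg: e at 8
4 + 8 = 12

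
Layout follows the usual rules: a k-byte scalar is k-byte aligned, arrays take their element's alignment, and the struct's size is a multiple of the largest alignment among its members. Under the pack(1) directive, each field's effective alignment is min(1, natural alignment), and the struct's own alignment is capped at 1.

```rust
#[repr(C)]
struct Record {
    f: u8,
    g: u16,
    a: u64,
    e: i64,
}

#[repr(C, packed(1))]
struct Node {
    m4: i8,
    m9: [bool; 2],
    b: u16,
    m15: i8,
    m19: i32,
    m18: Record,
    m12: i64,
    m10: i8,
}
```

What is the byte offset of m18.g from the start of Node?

12

Record: 0..1  f  (1B, 1-aligned); 1..2  -- padding (1B); 2..4  g  (2B, 2-aligned); 4..8  -- padding (4B); 8..16  a  (8B, 8-aligned); 16..24  e  (8B, 8-aligned); sizeof = 24, alignof = 8
0..1  m4  (1B, 1-aligned)
1..3  m9  (2B, 1-aligned)
3..5  b  (2B, 1-aligned)
5..6  m15  (1B, 1-aligned)
6..10  m19  (4B, 1-aligned)
10..34  m18  (24B, 1-aligned)
within Record: g at 2
10 + 2 = 12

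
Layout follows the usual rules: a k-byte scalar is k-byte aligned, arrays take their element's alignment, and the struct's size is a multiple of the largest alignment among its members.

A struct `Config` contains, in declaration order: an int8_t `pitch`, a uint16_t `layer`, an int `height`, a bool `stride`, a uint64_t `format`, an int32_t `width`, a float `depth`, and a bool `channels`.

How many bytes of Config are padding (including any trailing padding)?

15

@0: pitch [1B, align 1] → 1
+1 pad (align 2)
@2: layer [2B, align 2] → 4
@4: height [4B, align 4] → 8
@8: stride [1B, align 1] → 9
+7 pad (align 8)
@16: format [8B, align 8] → 24
@24: width [4B, align 4] → 28
@28: depth [4B, align 4] → 32
@32: channels [1B, align 1] → 33
+7 tail pad (align 8)
size 40, align 8
data bytes 25, size 40 → padding 15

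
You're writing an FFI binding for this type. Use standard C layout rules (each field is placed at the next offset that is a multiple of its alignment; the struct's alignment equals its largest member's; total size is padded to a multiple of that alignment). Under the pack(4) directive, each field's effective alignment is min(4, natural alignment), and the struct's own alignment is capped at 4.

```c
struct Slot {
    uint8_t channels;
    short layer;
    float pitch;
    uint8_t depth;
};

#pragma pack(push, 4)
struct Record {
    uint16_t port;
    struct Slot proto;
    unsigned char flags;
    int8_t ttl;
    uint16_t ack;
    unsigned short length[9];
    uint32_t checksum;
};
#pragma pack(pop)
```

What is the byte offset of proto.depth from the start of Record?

Slot: channels at 0 (size 1, align 1) → ends 1; pad 1 to align 2 for layer; layer at 2 (size 2, align 2) → ends 4; pitch at 4 (size 4, align 4) → ends 8; depth at 8 (size 1, align 1) → ends 9; tail pad 3 to reach multiple of 4; total 12 bytes, alignment 4
port at 0 (size 2, align 2) → ends 2
pad 2 to align 4 for proto
proto at 4 (size 12, align 4) → ends 16
within Slot: depth at 8
4 + 8 = 12

12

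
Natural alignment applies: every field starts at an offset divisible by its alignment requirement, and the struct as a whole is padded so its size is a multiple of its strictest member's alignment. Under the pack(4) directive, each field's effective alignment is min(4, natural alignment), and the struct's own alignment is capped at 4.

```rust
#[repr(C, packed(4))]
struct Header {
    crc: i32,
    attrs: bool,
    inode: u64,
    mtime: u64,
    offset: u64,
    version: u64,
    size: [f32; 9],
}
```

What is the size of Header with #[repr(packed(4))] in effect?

76

0..4  crc  (4B, 4-aligned)
4..5  attrs  (1B, 1-aligned)
5..8  -- padding (3B)
8..16  inode  (8B, 4-aligned)
16..24  mtime  (8B, 4-aligned)
24..32  offset  (8B, 4-aligned)
32..40  version  (8B, 4-aligned)
40..76  size  (36B, 4-aligned)
sizeof = 76, alignof = 4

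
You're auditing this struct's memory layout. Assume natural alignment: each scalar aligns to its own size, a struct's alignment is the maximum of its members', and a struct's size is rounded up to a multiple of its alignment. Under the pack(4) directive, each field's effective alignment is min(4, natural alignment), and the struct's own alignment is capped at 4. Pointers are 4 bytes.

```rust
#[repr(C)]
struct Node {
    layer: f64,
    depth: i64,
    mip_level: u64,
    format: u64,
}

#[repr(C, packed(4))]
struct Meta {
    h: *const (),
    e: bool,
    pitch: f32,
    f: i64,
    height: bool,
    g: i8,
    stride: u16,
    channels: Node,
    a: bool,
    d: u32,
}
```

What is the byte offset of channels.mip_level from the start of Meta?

Node: layer at 0 (size 8, align 8) → ends 8; depth at 8 (size 8, align 8) → ends 16; mip_level at 16 (size 8, align 8) → ends 24; format at 24 (size 8, align 8) → ends 32; total 32 bytes, alignment 8
h at 0 (size 4, align 4) → ends 4
e at 4 (size 1, align 1) → ends 5
pad 3 to align 4 for pitch
pitch at 8 (size 4, align 4) → ends 12
f at 12 (size 8, align 4) → ends 20
height at 20 (size 1, align 1) → ends 21
g at 21 (size 1, align 1) → ends 22
stride at 22 (size 2, align 2) → ends 24
channels at 24 (size 32, align 4) → ends 56
within Node: mip_level at 16
24 + 16 = 40

40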